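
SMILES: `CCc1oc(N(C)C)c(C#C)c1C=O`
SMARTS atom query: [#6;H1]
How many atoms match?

2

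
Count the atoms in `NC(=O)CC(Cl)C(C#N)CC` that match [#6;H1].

2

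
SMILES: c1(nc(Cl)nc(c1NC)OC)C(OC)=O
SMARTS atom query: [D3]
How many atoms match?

The query [D3] means: atom with exactly three heavy-atom neighbours.
Check the 15 heavy atoms by environment: 2× n (aromatic, D2) → no; 4× c (aromatic, D3) → match; 1× N (D2) → no; 3× C (D1) → no; 1× C (D3) → match; 1× O (D1) → no; 2× O (D2) → no; 1× Cl (D1) → no.
Summing the matching environments: 4 + 1 = 5 matching atoms.

5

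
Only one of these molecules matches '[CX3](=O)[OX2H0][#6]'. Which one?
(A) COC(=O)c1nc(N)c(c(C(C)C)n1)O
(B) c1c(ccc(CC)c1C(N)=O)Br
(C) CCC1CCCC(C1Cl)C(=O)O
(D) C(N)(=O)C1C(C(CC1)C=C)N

[CX3](=O)[OX2H0][#6] describes a carbonyl carbon bonded to an oxygen that is itself bonded to carbon (no H on that O) (an ester).
(A) contains a methyl-ester group (-C(=O)OCH3), which satisfies every atom and bond constraint.
(B) has a primary amide (-C(=O)NH2) but the carbonyl is bonded to N, not to an O-C linkage.
(C) has a carboxylic acid group (-C(=O)OH) but the singly-bonded O carries H (OX2H1, not H0).
(D) has a primary amide (-C(=O)NH2) but the carbonyl is bonded to N, not to an O-C linkage.
So the answer is (A).

A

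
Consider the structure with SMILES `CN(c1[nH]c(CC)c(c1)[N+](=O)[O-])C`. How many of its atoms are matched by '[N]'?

The query [N] means: uppercase N matches aliphatic (non-aromatic) nitrogen only.
Check the 13 heavy atoms by environment: 1× n (aromatic) → no; 4× c (aromatic) → no; 1× N → match; 4× C → no; 1× N (charge +1) → match; 1× O (charge -1) → no; 1× O → no.
Summing the matching environments: 1 + 1 = 2 matching atoms.

2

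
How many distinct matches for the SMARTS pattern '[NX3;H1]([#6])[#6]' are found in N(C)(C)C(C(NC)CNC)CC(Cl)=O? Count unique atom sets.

2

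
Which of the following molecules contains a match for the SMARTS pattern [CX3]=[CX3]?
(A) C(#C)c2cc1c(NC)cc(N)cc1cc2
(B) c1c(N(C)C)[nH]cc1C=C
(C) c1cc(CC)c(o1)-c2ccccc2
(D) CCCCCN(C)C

[CX3]=[CX3] describes a non-aromatic C=C double bond between two sp2 carbons (an alkene).
(A) has an ethynyl group (-C#CH) but the C-C bond is a triple bond, not a double bond.
(B) contains a vinyl group (-CH=CH2), which satisfies every atom and bond constraint.
(C) has an ethyl group (-CH2CH3) but its C-C bond is a single bond between CX4 carbons, not CX3=CX3.
(D) has an ethyl group (-CH2CH3) but its C-C bond is a single bond between CX4 carbons, not CX3=CX3.
So the answer is (B).

B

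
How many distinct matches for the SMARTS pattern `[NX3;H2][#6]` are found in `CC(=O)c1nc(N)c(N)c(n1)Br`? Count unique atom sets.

2

[NX3;H2][#6] is the SMARTS for a primary amine: a trivalent nitrogen with two H attached to carbon.
The molecule carries 2 separate instances of a primary amino group (-NH2) meeting every constraint; each maps to a distinct set of atoms, giving 2 matches.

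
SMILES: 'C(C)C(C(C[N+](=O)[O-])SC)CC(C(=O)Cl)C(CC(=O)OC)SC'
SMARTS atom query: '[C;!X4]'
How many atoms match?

The query [C;!X4] means: aliphatic carbon that does not have four total connections.
Check the 23 heavy atoms by environment: 12× C (X4) → no; 1× N (charge +1, X3) → no; 1× O (charge -1, X1) → no; 3× O (X1) → no; 2× C (X3) → match; 1× O (X2) → no; 1× Cl (X1) → no; 2× S (X2) → no.
That gives 2 matching atoms.

2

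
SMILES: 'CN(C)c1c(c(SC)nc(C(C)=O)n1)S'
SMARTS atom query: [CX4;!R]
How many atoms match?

4

The query [CX4;!R] means: aliphatic carbon with four total connections, not in a ring.
Check the 15 heavy atoms by environment: 2× n (aromatic, X2, in 6-ring) → no; 4× c (aromatic, X3, in 6-ring) → no; 1× C (X3, acyclic) → no; 1× O (X1, acyclic) → no; 4× C (X4, acyclic) → match; 1× N (X3, acyclic) → no; 2× S (X2, acyclic) → no.
That gives 4 matching atoms.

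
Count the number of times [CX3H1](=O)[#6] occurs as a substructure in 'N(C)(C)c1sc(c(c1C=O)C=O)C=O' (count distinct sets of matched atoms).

3

[CX3H1](=O)[#6] is the SMARTS for an aldehyde: an sp2 carbon with one H, double-bonded to O and single-bonded to carbon.
The molecule carries 3 separate instances of an aldehyde (-CHO) meeting every constraint; each maps to a distinct set of atoms, giving 3 matches.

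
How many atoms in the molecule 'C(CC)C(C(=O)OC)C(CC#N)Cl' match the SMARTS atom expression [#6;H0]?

The query [#6;H0] means: any carbon with no attached hydrogen.
Check the 13 heavy atoms by environment: 2× C (H3) → no; 3× C (H2) → no; 2× C (H1) → no; 2× C (H0) → match; 2× O (H0) → no; 1× N (H0) → no; 1× Cl (H0) → no.
That gives 2 matching atoms.

2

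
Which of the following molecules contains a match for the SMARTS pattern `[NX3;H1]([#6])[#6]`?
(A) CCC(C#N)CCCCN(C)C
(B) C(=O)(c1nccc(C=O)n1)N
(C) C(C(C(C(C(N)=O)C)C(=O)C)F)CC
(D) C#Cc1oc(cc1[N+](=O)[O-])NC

[NX3;H1]([#6])[#6] describes a trivalent nitrogen with one H, bonded to two carbons (a secondary amine).
(A) has a dimethylamino group (-N(CH3)2) but the nitrogen has H0, not H1.
(B) has a primary amide (-C(=O)NH2) but the -C(=O)NH2 nitrogen has H2, not H1.
(C) has a primary amide (-C(=O)NH2) but the -C(=O)NH2 nitrogen has H2, not H1.
(D) contains an N-methylamino group (-NHCH3), which satisfies every atom and bond constraint.
So the answer is (D).

D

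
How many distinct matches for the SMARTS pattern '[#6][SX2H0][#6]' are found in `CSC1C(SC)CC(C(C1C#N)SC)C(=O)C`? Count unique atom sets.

3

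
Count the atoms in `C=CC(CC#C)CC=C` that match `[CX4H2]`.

Check the 9 heavy atoms by environment: 2× C (H2, X4) → match; 1× C (H1, X4) → no; 2× C (H1, X3) → no; 2× C (H2, X3) → no; 1× C (H0, X2) → no; 1× C (H1, X2) → no.
That gives 2 matching atoms.

2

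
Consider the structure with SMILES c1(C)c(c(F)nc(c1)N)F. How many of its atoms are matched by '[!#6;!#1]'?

4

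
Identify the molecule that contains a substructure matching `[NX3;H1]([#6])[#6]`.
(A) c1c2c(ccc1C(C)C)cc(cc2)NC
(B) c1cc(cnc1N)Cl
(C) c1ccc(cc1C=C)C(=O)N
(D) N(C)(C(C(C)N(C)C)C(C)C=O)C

A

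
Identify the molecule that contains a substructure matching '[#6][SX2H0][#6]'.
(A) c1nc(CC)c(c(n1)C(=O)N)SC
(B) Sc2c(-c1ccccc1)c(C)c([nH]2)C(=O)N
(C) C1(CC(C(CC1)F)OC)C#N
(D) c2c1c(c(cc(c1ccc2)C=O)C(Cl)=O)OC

A

[#6][SX2H0][#6] describes an aliphatic sulfur bridging two carbons with no H on the sulfur (a thioether).
(A) contains a methylthio ether (-SCH3), which satisfies every atom and bond constraint.
(B) has a thiol (-SH) but the sulfur has H1, not H0 bridging two carbons.
(C) has a methoxy ether (-OCH3) but the bridging atom is O, not S.
(D) has a methoxy ether (-OCH3) but the bridging atom is O, not S.
So the answer is (A).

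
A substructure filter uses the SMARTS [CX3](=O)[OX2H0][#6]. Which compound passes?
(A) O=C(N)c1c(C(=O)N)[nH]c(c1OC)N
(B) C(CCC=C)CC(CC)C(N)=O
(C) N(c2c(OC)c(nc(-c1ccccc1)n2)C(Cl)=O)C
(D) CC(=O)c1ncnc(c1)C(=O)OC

[CX3](=O)[OX2H0][#6] describes a carbonyl carbon bonded to an oxygen that is itself bonded to carbon (no H on that O) (an ester).
(A) has a methoxy ether (-OCH3) but the ether oxygen is not adjacent to a C=O carbon.
(B) has a primary amide (-C(=O)NH2) but the carbonyl is bonded to N, not to an O-C linkage.
(C) has a methoxy ether (-OCH3) but the ether oxygen is not adjacent to a C=O carbon.
(D) contains a methyl-ester group (-C(=O)OCH3), which satisfies every atom and bond constraint.
So the answer is (D).

D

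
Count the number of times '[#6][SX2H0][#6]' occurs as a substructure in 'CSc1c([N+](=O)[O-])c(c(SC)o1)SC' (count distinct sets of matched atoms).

3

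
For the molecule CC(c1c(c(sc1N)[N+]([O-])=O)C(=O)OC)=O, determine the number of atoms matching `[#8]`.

5

The query [#8] means: #8 matches any oxygen atom.
Check the 16 heavy atoms by environment: 1× s (aromatic) → no; 4× c (aromatic) → no; 4× C → no; 4× O → match; 1× N (charge +1) → no; 1× O (charge -1) → match; 1× N → no.
Summing the matching environments: 4 + 1 = 5 matching atoms.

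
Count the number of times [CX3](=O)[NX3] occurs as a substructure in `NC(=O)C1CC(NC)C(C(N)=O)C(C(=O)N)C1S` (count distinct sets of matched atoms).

3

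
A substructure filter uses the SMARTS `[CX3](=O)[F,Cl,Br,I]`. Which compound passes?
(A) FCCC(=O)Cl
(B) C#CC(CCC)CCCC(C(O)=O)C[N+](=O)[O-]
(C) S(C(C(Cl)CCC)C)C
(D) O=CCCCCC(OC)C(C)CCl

A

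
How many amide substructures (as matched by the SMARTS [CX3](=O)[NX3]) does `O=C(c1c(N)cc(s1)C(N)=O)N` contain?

2

[CX3](=O)[NX3] is the SMARTS for an amide: a carbonyl carbon bonded to a trivalent nitrogen.
The molecule carries 2 separate instances of a primary amide (-C(=O)NH2) meeting every constraint; each maps to a distinct set of atoms, giving 2 matches.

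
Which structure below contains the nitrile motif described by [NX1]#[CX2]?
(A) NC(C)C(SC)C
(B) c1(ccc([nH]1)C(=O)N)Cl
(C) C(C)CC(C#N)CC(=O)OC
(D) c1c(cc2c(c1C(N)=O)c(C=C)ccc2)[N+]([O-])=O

C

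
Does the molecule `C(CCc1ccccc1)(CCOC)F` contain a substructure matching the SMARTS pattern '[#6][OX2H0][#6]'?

Yes

The pattern [#6][OX2H0][#6] describes an aliphatic oxygen bridging two carbons with no H on the oxygen — an ether.
The molecule carries a methoxy ether (-OCH3), whose atoms satisfy every constraint of the query, so the pattern matches.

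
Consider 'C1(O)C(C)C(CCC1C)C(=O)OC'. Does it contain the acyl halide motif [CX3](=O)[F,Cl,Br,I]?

No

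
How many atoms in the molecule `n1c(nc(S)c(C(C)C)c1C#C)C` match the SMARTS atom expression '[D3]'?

Check the 13 heavy atoms by environment: 2× n (aromatic, D2) → no; 4× c (aromatic, D3) → match; 1× S (D1) → no; 1× C (D3) → match; 4× C (D1) → no; 1× C (D2) → no.
Summing the matching environments: 4 + 1 = 5 matching atoms.

5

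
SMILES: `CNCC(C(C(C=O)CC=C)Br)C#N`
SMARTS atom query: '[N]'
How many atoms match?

2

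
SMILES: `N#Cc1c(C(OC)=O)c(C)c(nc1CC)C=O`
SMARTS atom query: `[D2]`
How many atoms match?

5

The query [D2] means: atom with exactly two heavy-atom neighbours.
Check the 17 heavy atoms by environment: 1× n (aromatic, D2) → match; 5× c (aromatic, D3) → no; 1× C (D3) → no; 2× O (D1) → no; 1× O (D2) → match; 3× C (D1) → no; 3× C (D2) → match; 1× N (D1) → no.
Summing the matching environments: 1 + 1 + 3 = 5 matching atoms.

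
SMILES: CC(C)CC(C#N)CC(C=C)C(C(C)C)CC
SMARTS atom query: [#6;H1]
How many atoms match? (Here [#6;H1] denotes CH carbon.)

6

The query [#6;H1] means: any carbon bearing exactly one hydrogen.
Check the 17 heavy atoms by environment: 4× C (H2) → no; 6× C (H1) → match; 5× C (H3) → no; 1× C (H0) → no; 1× N (H0) → no.
That gives 6 matching atoms.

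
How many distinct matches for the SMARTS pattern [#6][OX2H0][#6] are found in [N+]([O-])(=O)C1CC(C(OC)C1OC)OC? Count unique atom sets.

[#6][OX2H0][#6] is the SMARTS for an ether: an aliphatic oxygen bridging two carbons with no H on the oxygen.
The molecule carries 3 separate instances of a methoxy ether (-OCH3) meeting every constraint; each maps to a distinct set of atoms, giving 3 matches.

3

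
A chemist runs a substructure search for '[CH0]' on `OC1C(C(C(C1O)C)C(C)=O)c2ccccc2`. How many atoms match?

The query [CH0] means: aliphatic carbon with no attached hydrogen.
Check the 17 heavy atoms by environment: 5× C (H1) → no; 2× C (H3) → no; 2× O (H1) → no; 1× c (aromatic, H0) → no; 5× c (aromatic, H1) → no; 1× C (H0) → match; 1× O (H0) → no.
That gives 1 matching atom.

1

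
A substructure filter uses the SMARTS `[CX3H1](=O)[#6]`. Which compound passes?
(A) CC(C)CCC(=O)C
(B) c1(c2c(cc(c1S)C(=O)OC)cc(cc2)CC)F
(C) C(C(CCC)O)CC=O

C

[CX3H1](=O)[#6] describes an sp2 carbon with one H, double-bonded to O and single-bonded to carbon (an aldehyde).
(A) has an acetyl/ketone group (-C(=O)CH3) but the carbonyl carbon has H0 (two carbon neighbours), not H1.
(B) has a methyl-ester group (-C(=O)OCH3) but the carbonyl carbon has H0, not H1.
(C) contains an aldehyde (-CHO), which satisfies every atom and bond constraint.
So the answer is (C).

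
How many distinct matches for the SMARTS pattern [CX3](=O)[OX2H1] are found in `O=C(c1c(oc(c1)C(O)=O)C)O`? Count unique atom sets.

2

[CX3](=O)[OX2H1] is the SMARTS for a carboxylic acid: an sp2 carbon double-bonded to O and single-bonded to an -OH oxygen.
The molecule carries 2 separate instances of a carboxylic acid group (-C(=O)OH) meeting every constraint; each maps to a distinct set of atoms, giving 2 matches.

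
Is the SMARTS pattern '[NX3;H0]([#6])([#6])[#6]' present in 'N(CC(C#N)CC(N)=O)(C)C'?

Yes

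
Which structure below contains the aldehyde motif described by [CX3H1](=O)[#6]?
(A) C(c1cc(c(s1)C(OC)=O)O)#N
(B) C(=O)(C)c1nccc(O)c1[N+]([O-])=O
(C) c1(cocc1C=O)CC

C

[CX3H1](=O)[#6] describes an sp2 carbon with one H, double-bonded to O and single-bonded to carbon (an aldehyde).
(A) has a methyl-ester group (-C(=O)OCH3) but the carbonyl carbon has H0, not H1.
(B) has an acetyl/ketone group (-C(=O)CH3) but the carbonyl carbon has H0 (two carbon neighbours), not H1.
(C) contains an aldehyde (-CHO), which satisfies every atom and bond constraint.
So the answer is (C).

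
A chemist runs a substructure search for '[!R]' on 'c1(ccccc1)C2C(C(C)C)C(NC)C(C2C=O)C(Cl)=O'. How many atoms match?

The query [!R] means: !R matches any atom not in a ring.
Check the 21 heavy atoms by environment: 5× C (in 5-ring) → no; 6× C (acyclic) → match; 6× c (aromatic, in 6-ring) → no; 2× O (acyclic) → match; 1× Cl (acyclic) → match; 1× N (acyclic) → match.
Summing the matching environments: 6 + 2 + 1 + 1 = 10 matching atoms.

10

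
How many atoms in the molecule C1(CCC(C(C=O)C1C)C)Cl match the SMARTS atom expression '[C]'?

9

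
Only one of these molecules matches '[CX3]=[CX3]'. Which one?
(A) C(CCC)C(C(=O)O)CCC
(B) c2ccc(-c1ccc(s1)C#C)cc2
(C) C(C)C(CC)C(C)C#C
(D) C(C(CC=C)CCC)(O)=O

[CX3]=[CX3] describes a non-aromatic C=C double bond between two sp2 carbons (an alkene).
(A) has an ethyl group (-CH2CH3) but its C-C bond is a single bond between CX4 carbons, not CX3=CX3.
(B) has an ethynyl group (-C#CH) but the C-C bond is a triple bond, not a double bond.
(C) has an ethyl group (-CH2CH3) but its C-C bond is a single bond between CX4 carbons, not CX3=CX3.
(D) contains a vinyl group (-CH=CH2), which satisfies every atom and bond constraint.
So the answer is (D).

D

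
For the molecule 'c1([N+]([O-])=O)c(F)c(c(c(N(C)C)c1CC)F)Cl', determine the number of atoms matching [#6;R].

The query [#6;R] means: carbon that is part of a ring.
Check the 17 heavy atoms by environment: 6× c (aromatic, in 6-ring) → match; 2× F (acyclic) → no; 4× C (acyclic) → no; 1× Cl (acyclic) → no; 1× N (charge +1, acyclic) → no; 1× O (charge -1, acyclic) → no; 1× O (acyclic) → no; 1× N (acyclic) → no.
That gives 6 matching atoms.

6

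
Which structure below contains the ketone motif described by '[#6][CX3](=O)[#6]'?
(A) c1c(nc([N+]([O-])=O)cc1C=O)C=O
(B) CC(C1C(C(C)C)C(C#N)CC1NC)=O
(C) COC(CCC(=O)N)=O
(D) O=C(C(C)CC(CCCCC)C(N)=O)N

[#6][CX3](=O)[#6] describes a carbonyl carbon (no H) flanked by two carbons (a ketone).
(A) has an aldehyde (-CHO) but the carbonyl carbon has H1, so it is not flanked by two carbons.
(B) contains an acetyl/ketone group (-C(=O)CH3), which satisfies every atom and bond constraint.
(C) has a methyl-ester group (-C(=O)OCH3) but one neighbour of the carbonyl carbon is O, not C.
(D) has a primary amide (-C(=O)NH2) but one neighbour of the carbonyl carbon is N, not C.
So the answer is (B).

B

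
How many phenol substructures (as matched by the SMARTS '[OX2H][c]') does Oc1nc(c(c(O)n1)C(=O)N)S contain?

[OX2H][c] is the SMARTS for a phenol: a hydroxyl oxygen attached to an aromatic carbon.
The molecule carries 2 separate instances of a hydroxyl group (-OH) meeting every constraint; each maps to a distinct set of atoms, giving 2 matches.

2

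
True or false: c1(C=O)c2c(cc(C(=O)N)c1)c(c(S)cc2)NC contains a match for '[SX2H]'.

True

The pattern [SX2H] describes an aliphatic sulfur with two connections, one being H — a thiol.
The molecule carries a thiol (-SH), whose atoms satisfy every constraint of the query, so the pattern matches.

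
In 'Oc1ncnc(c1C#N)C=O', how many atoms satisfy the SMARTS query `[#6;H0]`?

Check the 11 heavy atoms by environment: 2× n (aromatic, H0) → no; 1× c (aromatic, H1) → no; 3× c (aromatic, H0) → match; 1× C (H1) → no; 1× O (H0) → no; 1× O (H1) → no; 1× C (H0) → match; 1× N (H0) → no.
Summing the matching environments: 3 + 1 = 4 matching atoms.

4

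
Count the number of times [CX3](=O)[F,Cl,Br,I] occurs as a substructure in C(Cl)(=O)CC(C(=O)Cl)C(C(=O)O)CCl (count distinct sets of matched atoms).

2

[CX3](=O)[F,Cl,Br,I] is the SMARTS for an acyl halide: a carbonyl carbon bonded to a halogen.
The molecule carries 2 separate instances of an acyl chloride (-C(=O)Cl) meeting every constraint; each maps to a distinct set of atoms, giving 2 matches.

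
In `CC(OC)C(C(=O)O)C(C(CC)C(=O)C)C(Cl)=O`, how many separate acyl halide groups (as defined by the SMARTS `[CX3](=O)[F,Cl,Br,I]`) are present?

1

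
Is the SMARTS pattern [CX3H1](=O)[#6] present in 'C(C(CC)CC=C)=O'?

Yes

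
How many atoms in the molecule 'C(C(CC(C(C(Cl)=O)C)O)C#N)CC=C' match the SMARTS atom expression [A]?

15

Check the 15 heavy atoms by environment: 11× C → match; 2× O → match; 1× Cl → match; 1× N → match.
Summing the matching environments: 11 + 2 + 1 + 1 = 15 matching atoms.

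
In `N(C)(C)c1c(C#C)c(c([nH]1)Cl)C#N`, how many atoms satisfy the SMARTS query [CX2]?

Check the 13 heavy atoms by environment: 1× n (aromatic, X3) → no; 4× c (aromatic, X3) → no; 1× N (X3) → no; 2× C (X4) → no; 3× C (X2) → match; 1× N (X1) → no; 1× Cl (X1) → no.
That gives 3 matching atoms.

3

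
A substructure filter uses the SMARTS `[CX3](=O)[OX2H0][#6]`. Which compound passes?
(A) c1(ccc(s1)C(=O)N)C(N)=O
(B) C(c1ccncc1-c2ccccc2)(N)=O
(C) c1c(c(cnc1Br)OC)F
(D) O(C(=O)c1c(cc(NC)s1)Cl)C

[CX3](=O)[OX2H0][#6] describes a carbonyl carbon bonded to an oxygen that is itself bonded to carbon (no H on that O) (an ester).
(A) has a primary amide (-C(=O)NH2) but the carbonyl is bonded to N, not to an O-C linkage.
(B) has a primary amide (-C(=O)NH2) but the carbonyl is bonded to N, not to an O-C linkage.
(C) has a methoxy ether (-OCH3) but the ether oxygen is not adjacent to a C=O carbon.
(D) contains a methyl-ester group (-C(=O)OCH3), which satisfies every atom and bond constraint.
So the answer is (D).

D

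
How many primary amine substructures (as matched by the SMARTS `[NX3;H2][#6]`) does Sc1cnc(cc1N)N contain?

[NX3;H2][#6] is the SMARTS for a primary amine: a trivalent nitrogen with two H attached to carbon.
The molecule carries 2 separate instances of a primary amino group (-NH2) meeting every constraint; each maps to a distinct set of atoms, giving 2 matches.

2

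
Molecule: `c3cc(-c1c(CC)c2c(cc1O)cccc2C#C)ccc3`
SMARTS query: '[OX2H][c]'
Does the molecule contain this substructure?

Yes

The pattern [OX2H][c] describes a hydroxyl oxygen attached to an aromatic carbon — a phenol.
The molecule carries a hydroxyl group (-OH), whose atoms satisfy every constraint of the query, so the pattern matches.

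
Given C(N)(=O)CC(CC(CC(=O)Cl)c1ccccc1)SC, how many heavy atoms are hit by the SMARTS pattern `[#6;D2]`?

8

The query [#6;D2] means: any carbon bonded to exactly two heavy atoms.
Check the 19 heavy atoms by environment: 3× C (D2) → match; 4× C (D3) → no; 1× c (aromatic, D3) → no; 5× c (aromatic, D2) → match; 2× O (D1) → no; 1× Cl (D1) → no; 1× S (D2) → no; 1× C (D1) → no; 1× N (D1) → no.
Summing the matching environments: 3 + 5 = 8 matching atoms.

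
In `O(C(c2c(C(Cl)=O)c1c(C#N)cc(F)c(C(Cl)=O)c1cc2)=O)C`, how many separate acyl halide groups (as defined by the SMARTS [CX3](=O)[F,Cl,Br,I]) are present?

[CX3](=O)[F,Cl,Br,I] is the SMARTS for an acyl halide: a carbonyl carbon bonded to a halogen.
The molecule carries 2 separate instances of an acyl chloride (-C(=O)Cl) meeting every constraint; each maps to a distinct set of atoms, giving 2 matches.

2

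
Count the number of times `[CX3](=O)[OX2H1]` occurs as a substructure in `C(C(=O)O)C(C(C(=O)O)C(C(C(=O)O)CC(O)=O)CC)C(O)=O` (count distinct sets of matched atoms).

[CX3](=O)[OX2H1] is the SMARTS for a carboxylic acid: an sp2 carbon double-bonded to O and single-bonded to an -OH oxygen.
The molecule carries 5 separate instances of a carboxylic acid group (-C(=O)OH) meeting every constraint; each maps to a distinct set of atoms, giving 5 matches.

5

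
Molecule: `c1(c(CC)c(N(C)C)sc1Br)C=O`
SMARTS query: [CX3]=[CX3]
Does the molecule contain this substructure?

No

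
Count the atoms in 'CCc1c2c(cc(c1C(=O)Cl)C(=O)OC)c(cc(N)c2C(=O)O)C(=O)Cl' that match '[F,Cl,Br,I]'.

2

The query [F,Cl,Br,I] means: comma = OR; matches any of F, Cl, Br, I.
Check the 26 heavy atoms by environment: 10× c (aromatic) → no; 1× N → no; 7× C → no; 6× O → no; 2× Cl → match.
That gives 2 matching atoms.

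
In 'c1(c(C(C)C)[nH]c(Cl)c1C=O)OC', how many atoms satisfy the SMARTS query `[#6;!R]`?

The query [#6;!R] means: carbon not in any ring.
Check the 13 heavy atoms by environment: 1× n (aromatic, in 5-ring) → no; 4× c (aromatic, in 5-ring) → no; 5× C (acyclic) → match; 2× O (acyclic) → no; 1× Cl (acyclic) → no.
That gives 5 matching atoms.

5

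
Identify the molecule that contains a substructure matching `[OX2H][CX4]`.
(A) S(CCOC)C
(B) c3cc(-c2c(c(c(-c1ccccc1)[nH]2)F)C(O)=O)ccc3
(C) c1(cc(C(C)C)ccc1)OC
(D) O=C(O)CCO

D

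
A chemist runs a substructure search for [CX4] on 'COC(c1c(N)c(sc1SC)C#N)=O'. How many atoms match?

2

The query [CX4] means: C with X4: aliphatic carbon with exactly 4 total connections (bonds + H).
Check the 14 heavy atoms by environment: 1× s (aromatic, X2) → no; 4× c (aromatic, X3) → no; 1× C (X2) → no; 1× N (X1) → no; 1× S (X2) → no; 2× C (X4) → match; 1× N (X3) → no; 1× C (X3) → no; 1× O (X1) → no; 1× O (X2) → no.
That gives 2 matching atoms.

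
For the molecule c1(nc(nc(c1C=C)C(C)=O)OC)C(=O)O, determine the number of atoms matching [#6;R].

4

Check the 16 heavy atoms by environment: 2× n (aromatic, in 6-ring) → no; 4× c (aromatic, in 6-ring) → match; 6× C (acyclic) → no; 4× O (acyclic) → no.
That gives 4 matching atoms.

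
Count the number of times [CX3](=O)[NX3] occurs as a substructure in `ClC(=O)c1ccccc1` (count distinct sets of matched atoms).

0

[CX3](=O)[NX3] is the SMARTS for an amide: a carbonyl carbon bonded to a trivalent nitrogen.
No fragment in the molecule satisfies every constraint, giving 0 matches.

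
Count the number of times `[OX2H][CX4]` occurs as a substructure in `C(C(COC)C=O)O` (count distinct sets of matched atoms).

1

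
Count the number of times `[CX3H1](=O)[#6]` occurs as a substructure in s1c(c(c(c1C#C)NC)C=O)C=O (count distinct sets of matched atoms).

[CX3H1](=O)[#6] is the SMARTS for an aldehyde: an sp2 carbon with one H, double-bonded to O and single-bonded to carbon.
The molecule carries 2 separate instances of an aldehyde (-CHO) meeting every constraint; each maps to a distinct set of atoms, giving 2 matches.

2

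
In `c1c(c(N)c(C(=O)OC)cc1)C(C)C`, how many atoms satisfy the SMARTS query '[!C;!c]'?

3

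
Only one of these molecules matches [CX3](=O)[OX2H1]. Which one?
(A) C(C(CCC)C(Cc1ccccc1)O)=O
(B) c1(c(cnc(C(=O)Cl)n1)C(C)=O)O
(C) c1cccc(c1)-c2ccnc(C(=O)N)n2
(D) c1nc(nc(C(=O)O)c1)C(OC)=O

D

[CX3](=O)[OX2H1] describes an sp2 carbon double-bonded to O and single-bonded to an -OH oxygen (a carboxylic acid).
(A) has an aldehyde (-CHO) but there is no singly-bonded oxygen on the carbonyl carbon.
(B) has an acyl chloride (-C(=O)Cl) but the carbonyl is bonded to Cl, not to an -OH oxygen.
(C) has a primary amide (-C(=O)NH2) but the carbonyl is bonded to N, not to an -OH oxygen.
(D) contains a carboxylic acid group (-C(=O)OH), which satisfies every atom and bond constraint.
So the answer is (D).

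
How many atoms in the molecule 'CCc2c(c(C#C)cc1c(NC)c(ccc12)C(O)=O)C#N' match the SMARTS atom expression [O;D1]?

2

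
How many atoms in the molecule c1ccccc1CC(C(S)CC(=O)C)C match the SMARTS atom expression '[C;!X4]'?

1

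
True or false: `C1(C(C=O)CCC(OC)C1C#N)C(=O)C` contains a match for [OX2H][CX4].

The pattern [OX2H][CX4] describes a hydroxyl oxygen bound to an sp3 (X4) carbon — an aliphatic alcohol.
The closest candidate here is a methoxy ether (-OCH3), but the oxygen has H0 (ether), not H1. No other fragment satisfies the full query, so there is no match.

False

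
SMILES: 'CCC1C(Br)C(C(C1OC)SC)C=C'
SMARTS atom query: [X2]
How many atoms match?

The query [X2] means: any atom with exactly two total connections (bonds + H).
Check the 14 heavy atoms by environment: 9× C (X4) → no; 1× Br (X1) → no; 2× C (X3) → no; 1× S (X2) → match; 1× O (X2) → match.
Summing the matching environments: 1 + 1 = 2 matching atoms.

2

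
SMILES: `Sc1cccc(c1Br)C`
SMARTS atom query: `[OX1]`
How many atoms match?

The query [OX1] means: aliphatic oxygen with one total connection — typically a carbonyl =O or an oxide.
Check the 9 heavy atoms by environment: 6× c (aromatic, X3) → no; 1× C (X4) → no; 1× S (X2) → no; 1× Br (X1) → no.
No environment satisfies the query, so 0 matching atoms.

0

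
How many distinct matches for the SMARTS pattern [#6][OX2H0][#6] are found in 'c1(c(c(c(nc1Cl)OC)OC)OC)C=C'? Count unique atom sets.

[#6][OX2H0][#6] is the SMARTS for an ether: an aliphatic oxygen bridging two carbons with no H on the oxygen.
The molecule carries 3 separate instances of a methoxy ether (-OCH3) meeting every constraint; each maps to a distinct set of atoms, giving 3 matches.

3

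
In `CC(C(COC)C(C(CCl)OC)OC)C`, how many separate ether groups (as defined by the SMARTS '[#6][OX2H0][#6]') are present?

3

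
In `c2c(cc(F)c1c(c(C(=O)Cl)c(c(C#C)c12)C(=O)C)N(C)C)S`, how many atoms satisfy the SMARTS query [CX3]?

2

The query [CX3] means: C with X3: aliphatic carbon with exactly 3 total connections.
Check the 23 heavy atoms by environment: 10× c (aromatic, X3) → no; 1× N (X3) → no; 3× C (X4) → no; 2× C (X3) → match; 2× O (X1) → no; 1× S (X2) → no; 1× F (X1) → no; 1× Cl (X1) → no; 2× C (X2) → no.
That gives 2 matching atoms.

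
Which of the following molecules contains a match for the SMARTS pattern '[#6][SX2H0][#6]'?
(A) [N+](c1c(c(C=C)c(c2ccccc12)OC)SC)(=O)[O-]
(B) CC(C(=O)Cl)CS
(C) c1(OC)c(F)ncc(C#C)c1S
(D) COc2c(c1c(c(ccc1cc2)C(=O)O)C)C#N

A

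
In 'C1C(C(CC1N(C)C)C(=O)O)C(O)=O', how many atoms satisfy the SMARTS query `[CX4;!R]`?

2

The query [CX4;!R] means: aliphatic carbon with four total connections, not in a ring.
Check the 14 heavy atoms by environment: 5× C (X4, in 5-ring) → no; 2× C (X3, acyclic) → no; 2× O (X1, acyclic) → no; 2× O (X2, acyclic) → no; 1× N (X3, acyclic) → no; 2× C (X4, acyclic) → match.
That gives 2 matching atoms.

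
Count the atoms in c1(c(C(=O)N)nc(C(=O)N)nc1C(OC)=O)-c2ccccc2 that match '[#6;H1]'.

The query [#6;H1] means: any carbon bearing exactly one hydrogen.
Check the 22 heavy atoms by environment: 2× n (aromatic, H0) → no; 5× c (aromatic, H0) → no; 3× C (H0) → no; 4× O (H0) → no; 2× N (H2) → no; 5× c (aromatic, H1) → match; 1× C (H3) → no.
That gives 5 matching atoms.

5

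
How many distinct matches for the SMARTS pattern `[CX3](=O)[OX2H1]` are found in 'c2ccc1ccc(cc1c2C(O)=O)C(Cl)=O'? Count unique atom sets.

1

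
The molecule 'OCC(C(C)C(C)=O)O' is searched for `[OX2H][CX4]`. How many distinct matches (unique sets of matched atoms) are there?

[OX2H][CX4] is the SMARTS for an aliphatic alcohol: a hydroxyl oxygen bound to an sp3 (X4) carbon.
The molecule carries 2 separate instances of a hydroxyl group (-OH) meeting every constraint; each maps to a distinct set of atoms, giving 2 matches.

2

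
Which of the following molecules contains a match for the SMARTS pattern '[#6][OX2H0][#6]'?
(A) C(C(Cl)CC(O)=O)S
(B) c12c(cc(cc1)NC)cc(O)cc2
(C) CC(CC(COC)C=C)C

C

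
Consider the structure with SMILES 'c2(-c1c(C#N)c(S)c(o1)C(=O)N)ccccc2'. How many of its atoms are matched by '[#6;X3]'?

Check the 17 heavy atoms by environment: 1× o (aromatic, X2) → no; 10× c (aromatic, X3) → match; 1× C (X2) → no; 1× N (X1) → no; 1× C (X3) → match; 1× O (X1) → no; 1× N (X3) → no; 1× S (X2) → no.
Summing the matching environments: 10 + 1 = 11 matching atoms.

11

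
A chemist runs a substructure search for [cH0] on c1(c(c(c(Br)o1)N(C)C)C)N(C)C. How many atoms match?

4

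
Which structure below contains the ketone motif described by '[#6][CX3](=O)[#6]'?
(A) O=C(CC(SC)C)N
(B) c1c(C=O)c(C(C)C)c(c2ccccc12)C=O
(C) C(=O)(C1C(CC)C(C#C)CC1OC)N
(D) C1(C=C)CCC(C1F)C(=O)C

D

[#6][CX3](=O)[#6] describes a carbonyl carbon (no H) flanked by two carbons (a ketone).
(A) has a primary amide (-C(=O)NH2) but one neighbour of the carbonyl carbon is N, not C.
(B) has an aldehyde (-CHO) but the carbonyl carbon has H1, so it is not flanked by two carbons.
(C) has a primary amide (-C(=O)NH2) but one neighbour of the carbonyl carbon is N, not C.
(D) contains an acetyl/ketone group (-C(=O)CH3), which satisfies every atom and bond constraint.
So the answer is (D).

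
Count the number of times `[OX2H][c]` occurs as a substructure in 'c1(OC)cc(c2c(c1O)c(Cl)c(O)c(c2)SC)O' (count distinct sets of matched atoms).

3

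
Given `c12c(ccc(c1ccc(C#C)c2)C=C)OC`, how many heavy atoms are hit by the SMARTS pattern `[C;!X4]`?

Check the 16 heavy atoms by environment: 10× c (aromatic, X3) → no; 2× C (X2) → match; 2× C (X3) → match; 1× O (X2) → no; 1× C (X4) → no.
Summing the matching environments: 2 + 2 = 4 matching atoms.

4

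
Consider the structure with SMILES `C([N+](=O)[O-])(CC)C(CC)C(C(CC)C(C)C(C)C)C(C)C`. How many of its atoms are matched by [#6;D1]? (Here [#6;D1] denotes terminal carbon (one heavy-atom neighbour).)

8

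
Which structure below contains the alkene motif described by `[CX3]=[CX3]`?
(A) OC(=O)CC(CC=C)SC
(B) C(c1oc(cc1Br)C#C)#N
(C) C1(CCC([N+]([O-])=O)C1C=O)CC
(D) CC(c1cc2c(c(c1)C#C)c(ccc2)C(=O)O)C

A

[CX3]=[CX3] describes a non-aromatic C=C double bond between two sp2 carbons (an alkene).
(A) contains a vinyl group (-CH=CH2), which satisfies every atom and bond constraint.
(B) has an ethynyl group (-C#CH) but the C-C bond is a triple bond, not a double bond.
(C) has an ethyl group (-CH2CH3) but its C-C bond is a single bond between CX4 carbons, not CX3=CX3.
(D) has an ethynyl group (-C#CH) but the C-C bond is a triple bond, not a double bond.
So the answer is (A).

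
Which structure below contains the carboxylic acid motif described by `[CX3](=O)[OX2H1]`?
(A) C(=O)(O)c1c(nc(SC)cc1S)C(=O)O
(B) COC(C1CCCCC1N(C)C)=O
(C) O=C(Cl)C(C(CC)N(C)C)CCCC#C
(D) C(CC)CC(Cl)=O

[CX3](=O)[OX2H1] describes an sp2 carbon double-bonded to O and single-bonded to an -OH oxygen (a carboxylic acid).
(A) contains a carboxylic acid group (-C(=O)OH), which satisfies every atom and bond constraint.
(B) has a methyl-ester group (-C(=O)OCH3) but the singly-bonded O has no H (OX2H0, not OX2H1).
(C) has an acyl chloride (-C(=O)Cl) but the carbonyl is bonded to Cl, not to an -OH oxygen.
(D) has an acyl chloride (-C(=O)Cl) but the carbonyl is bonded to Cl, not to an -OH oxygen.
So the answer is (A).

A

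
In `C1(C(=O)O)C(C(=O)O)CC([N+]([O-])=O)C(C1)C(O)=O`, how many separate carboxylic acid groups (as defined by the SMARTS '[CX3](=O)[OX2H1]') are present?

[CX3](=O)[OX2H1] is the SMARTS for a carboxylic acid: an sp2 carbon double-bonded to O and single-bonded to an -OH oxygen.
The molecule carries 3 separate instances of a carboxylic acid group (-C(=O)OH) meeting every constraint; each maps to a distinct set of atoms, giving 3 matches.

3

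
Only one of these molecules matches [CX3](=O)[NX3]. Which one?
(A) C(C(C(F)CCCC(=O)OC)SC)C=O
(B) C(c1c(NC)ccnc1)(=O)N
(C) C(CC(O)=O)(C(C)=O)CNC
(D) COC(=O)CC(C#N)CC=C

B

[CX3](=O)[NX3] describes a carbonyl carbon bonded to a trivalent nitrogen (an amide).
(A) has a methyl-ester group (-C(=O)OCH3) but the carbonyl is bonded to O, not to an NX3 nitrogen.
(B) contains a primary amide (-C(=O)NH2), which satisfies every atom and bond constraint.
(C) has a carboxylic acid group (-C(=O)OH) but the carbonyl is bonded to O, not to an NX3 nitrogen.
(D) has a nitrile (-C#N) but the nitrile N is NX1 (triple-bonded), not NX3.
So the answer is (B).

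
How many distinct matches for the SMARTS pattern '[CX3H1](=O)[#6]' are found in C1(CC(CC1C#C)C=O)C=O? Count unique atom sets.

2

[CX3H1](=O)[#6] is the SMARTS for an aldehyde: an sp2 carbon with one H, double-bonded to O and single-bonded to carbon.
The molecule carries 2 separate instances of an aldehyde (-CHO) meeting every constraint; each maps to a distinct set of atoms, giving 2 matches.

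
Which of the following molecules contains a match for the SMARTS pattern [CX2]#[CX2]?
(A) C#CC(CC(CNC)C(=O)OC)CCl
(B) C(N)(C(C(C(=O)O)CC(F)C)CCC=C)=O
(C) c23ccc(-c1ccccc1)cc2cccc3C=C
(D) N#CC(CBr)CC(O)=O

A

[CX2]#[CX2] describes a carbon-carbon triple bond (an alkyne).
(A) contains an ethynyl group (-C#CH), which satisfies every atom and bond constraint.
(B) has a vinyl group (-CH=CH2) but the C=C is a double bond; both carbons are CX3, not CX2.
(C) has a vinyl group (-CH=CH2) but the C=C is a double bond; both carbons are CX3, not CX2.
(D) has a nitrile (-C#N) but the triple bond is C#N, not C#C.
So the answer is (A).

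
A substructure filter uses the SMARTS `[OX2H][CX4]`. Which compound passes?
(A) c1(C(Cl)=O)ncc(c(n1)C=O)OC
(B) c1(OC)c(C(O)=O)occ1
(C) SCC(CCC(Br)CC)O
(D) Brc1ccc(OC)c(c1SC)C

C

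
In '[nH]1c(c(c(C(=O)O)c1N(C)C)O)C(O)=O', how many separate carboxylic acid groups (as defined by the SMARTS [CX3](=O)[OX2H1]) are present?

[CX3](=O)[OX2H1] is the SMARTS for a carboxylic acid: an sp2 carbon double-bonded to O and single-bonded to an -OH oxygen.
The molecule carries 2 separate instances of a carboxylic acid group (-C(=O)OH) meeting every constraint; each maps to a distinct set of atoms, giving 2 matches.

2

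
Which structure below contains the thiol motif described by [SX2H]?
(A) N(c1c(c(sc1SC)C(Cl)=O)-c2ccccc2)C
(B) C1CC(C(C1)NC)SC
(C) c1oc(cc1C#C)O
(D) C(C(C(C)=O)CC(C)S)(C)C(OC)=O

[SX2H] describes an aliphatic sulfur with two connections, one being H (a thiol).
(A) has a methylthio ether (-SCH3) but the sulfur has H0 (bonded to two carbons), not H1.
(B) has a methylthio ether (-SCH3) but the sulfur has H0 (bonded to two carbons), not H1.
(C) has a hydroxyl group (-OH) but it is an -OH, not an -SH.
(D) contains a thiol (-SH), which satisfies every atom and bond constraint.
So the answer is (D).

D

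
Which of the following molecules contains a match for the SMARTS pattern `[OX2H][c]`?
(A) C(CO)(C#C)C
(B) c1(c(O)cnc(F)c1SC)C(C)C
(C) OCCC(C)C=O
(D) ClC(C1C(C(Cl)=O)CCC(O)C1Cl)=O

[OX2H][c] describes a hydroxyl oxygen attached to an aromatic carbon (a phenol).
(A) has a hydroxyl group (-OH) but the -OH is on an aliphatic carbon, not an aromatic c.
(B) contains a hydroxyl group (-OH), which satisfies every atom and bond constraint.
(C) has a hydroxyl group (-OH) but the -OH is on an aliphatic carbon, not an aromatic c.
(D) has a hydroxyl group (-OH) but the -OH is on an aliphatic carbon, not an aromatic c.
So the answer is (B).

B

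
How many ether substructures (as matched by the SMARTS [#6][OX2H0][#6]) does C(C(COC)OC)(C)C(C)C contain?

[#6][OX2H0][#6] is the SMARTS for an ether: an aliphatic oxygen bridging two carbons with no H on the oxygen.
The molecule carries 2 separate instances of a methoxy ether (-OCH3) meeting every constraint; each maps to a distinct set of atoms, giving 2 matches.

2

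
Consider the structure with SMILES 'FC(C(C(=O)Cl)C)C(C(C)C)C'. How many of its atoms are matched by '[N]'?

The query [N] means: uppercase N matches aliphatic (non-aromatic) nitrogen only.
Check the 12 heavy atoms by environment: 9× C → no; 1× F → no; 1× O → no; 1× Cl → no.
No environment satisfies the query, so 0 matching atoms.

0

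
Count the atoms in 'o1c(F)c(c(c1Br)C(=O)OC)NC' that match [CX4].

The query [CX4] means: C with X4: aliphatic carbon with exactly 4 total connections (bonds + H).
Check the 13 heavy atoms by environment: 1× o (aromatic, X2) → no; 4× c (aromatic, X3) → no; 1× Br (X1) → no; 1× C (X3) → no; 1× O (X1) → no; 1× O (X2) → no; 2× C (X4) → match; 1× N (X3) → no; 1× F (X1) → no.
That gives 2 matching atoms.

2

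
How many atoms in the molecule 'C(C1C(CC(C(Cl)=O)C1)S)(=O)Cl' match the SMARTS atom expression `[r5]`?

5

The query [r5] means: r5 matches atoms in a five-membered ring.
Check the 12 heavy atoms by environment: 5× C (in 5-ring) → match; 2× C (acyclic) → no; 2× O (acyclic) → no; 2× Cl (acyclic) → no; 1× S (acyclic) → no.
That gives 5 matching atoms.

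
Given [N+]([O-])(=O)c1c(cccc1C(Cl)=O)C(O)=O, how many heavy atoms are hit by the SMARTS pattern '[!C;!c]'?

The query [!C;!c] means: neither aliphatic nor aromatic carbon — same as [!#6].
Check the 15 heavy atoms by environment: 6× c (aromatic) → no; 2× C → no; 4× O → match; 1× Cl → match; 1× N (charge +1) → match; 1× O (charge -1) → match.
Summing the matching environments: 4 + 1 + 1 + 1 = 7 matching atoms.

7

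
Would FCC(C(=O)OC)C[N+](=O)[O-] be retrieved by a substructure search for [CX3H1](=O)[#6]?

The pattern [CX3H1](=O)[#6] describes an sp2 carbon with one H, double-bonded to O and single-bonded to carbon — an aldehyde.
The closest candidate here is a methyl-ester group (-C(=O)OCH3), but the carbonyl carbon has H0, not H1. No other fragment satisfies the full query, so there is no match.

No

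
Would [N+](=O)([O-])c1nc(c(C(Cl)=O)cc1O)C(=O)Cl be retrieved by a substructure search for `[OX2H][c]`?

The pattern [OX2H][c] describes a hydroxyl oxygen attached to an aromatic carbon — a phenol.
The molecule carries a hydroxyl group (-OH), whose atoms satisfy every constraint of the query, so the pattern matches.

Yes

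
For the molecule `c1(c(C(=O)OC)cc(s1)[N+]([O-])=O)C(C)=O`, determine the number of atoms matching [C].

4

The query [C] means: uppercase C matches aliphatic (non-aromatic) carbon only.
Check the 15 heavy atoms by environment: 1× s (aromatic) → no; 4× c (aromatic) → no; 4× C → match; 4× O → no; 1× N (charge +1) → no; 1× O (charge -1) → no.
That gives 4 matching atoms.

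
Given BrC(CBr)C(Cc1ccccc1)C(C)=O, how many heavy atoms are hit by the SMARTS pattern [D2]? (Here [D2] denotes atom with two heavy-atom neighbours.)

The query [D2] means: atom with exactly two heavy-atom neighbours.
Check the 15 heavy atoms by environment: 2× C (D2) → match; 3× C (D3) → no; 1× c (aromatic, D3) → no; 5× c (aromatic, D2) → match; 2× Br (D1) → no; 1× O (D1) → no; 1× C (D1) → no.
Summing the matching environments: 2 + 5 = 7 matching atoms.

7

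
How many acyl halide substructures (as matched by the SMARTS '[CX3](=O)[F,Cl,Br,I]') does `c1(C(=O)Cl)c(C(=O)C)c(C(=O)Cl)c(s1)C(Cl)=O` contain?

[CX3](=O)[F,Cl,Br,I] is the SMARTS for an acyl halide: a carbonyl carbon bonded to a halogen.
The molecule carries 3 separate instances of an acyl chloride (-C(=O)Cl) meeting every constraint; each maps to a distinct set of atoms, giving 3 matches.

3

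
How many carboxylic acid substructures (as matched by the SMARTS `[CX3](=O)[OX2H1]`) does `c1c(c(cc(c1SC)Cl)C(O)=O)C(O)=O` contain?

[CX3](=O)[OX2H1] is the SMARTS for a carboxylic acid: an sp2 carbon double-bonded to O and single-bonded to an -OH oxygen.
The molecule carries 2 separate instances of a carboxylic acid group (-C(=O)OH) meeting every constraint; each maps to a distinct set of atoms, giving 2 matches.

2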